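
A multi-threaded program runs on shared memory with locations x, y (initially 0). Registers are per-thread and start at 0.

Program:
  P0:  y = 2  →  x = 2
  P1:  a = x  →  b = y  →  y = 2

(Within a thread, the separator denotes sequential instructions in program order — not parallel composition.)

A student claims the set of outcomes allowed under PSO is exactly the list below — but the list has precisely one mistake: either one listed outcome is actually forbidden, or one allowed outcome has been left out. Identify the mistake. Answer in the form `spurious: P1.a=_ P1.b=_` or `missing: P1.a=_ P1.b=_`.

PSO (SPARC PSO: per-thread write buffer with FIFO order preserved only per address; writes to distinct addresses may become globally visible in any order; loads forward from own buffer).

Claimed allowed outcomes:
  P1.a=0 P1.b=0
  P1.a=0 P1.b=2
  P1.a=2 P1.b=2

outcome vector order: (P1.a,P1.b)
PSO: 4 outcomes — {(0,0); (0,2); (2,0); (2,2)}
PSO∖claimed = {(2,0)}

missing: P1.a=2 P1.b=0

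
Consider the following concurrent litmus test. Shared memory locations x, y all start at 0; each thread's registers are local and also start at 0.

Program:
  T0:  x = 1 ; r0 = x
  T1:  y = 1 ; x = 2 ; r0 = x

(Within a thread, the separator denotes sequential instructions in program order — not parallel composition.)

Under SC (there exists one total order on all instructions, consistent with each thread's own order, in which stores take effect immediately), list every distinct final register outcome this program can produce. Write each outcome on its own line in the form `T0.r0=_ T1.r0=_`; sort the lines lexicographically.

outcome vector order: (T0.r0,T1.r0)
|SC outcomes| = 3

T0.r0=1 T1.r0=1
T0.r0=1 T1.r0=2
T0.r0=2 T1.r0=2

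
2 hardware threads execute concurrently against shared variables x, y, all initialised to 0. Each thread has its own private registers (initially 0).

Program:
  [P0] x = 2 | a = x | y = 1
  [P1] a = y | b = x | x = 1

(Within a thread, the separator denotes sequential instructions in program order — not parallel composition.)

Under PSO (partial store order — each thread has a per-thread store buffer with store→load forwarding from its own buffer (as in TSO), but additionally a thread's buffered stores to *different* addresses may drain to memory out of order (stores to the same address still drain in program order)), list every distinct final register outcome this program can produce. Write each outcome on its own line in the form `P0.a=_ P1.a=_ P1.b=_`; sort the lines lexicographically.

P0.a=1 P1.a=0 P1.b=0
P0.a=1 P1.a=0 P1.b=2
P0.a=2 P1.a=0 P1.b=0
P0.a=2 P1.a=0 P1.b=2
P0.a=2 P1.a=1 P1.b=0
P0.a=2 P1.a=1 P1.b=2

outcome vector order: (P0.a,P1.a,P1.b)
|PSO outcomes| = 6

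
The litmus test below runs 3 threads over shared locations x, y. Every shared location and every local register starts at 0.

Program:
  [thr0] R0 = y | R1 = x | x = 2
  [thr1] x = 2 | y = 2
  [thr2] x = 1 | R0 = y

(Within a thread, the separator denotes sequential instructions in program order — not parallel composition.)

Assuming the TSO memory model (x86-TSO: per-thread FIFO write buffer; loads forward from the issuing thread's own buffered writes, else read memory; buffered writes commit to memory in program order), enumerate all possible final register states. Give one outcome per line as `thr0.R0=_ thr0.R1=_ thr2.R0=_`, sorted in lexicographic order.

thr0.R0=0 thr0.R1=0 thr2.R0=0
thr0.R0=0 thr0.R1=0 thr2.R0=2
thr0.R0=0 thr0.R1=1 thr2.R0=0
thr0.R0=0 thr0.R1=1 thr2.R0=2
thr0.R0=0 thr0.R1=2 thr2.R0=0
thr0.R0=0 thr0.R1=2 thr2.R0=2
thr0.R0=2 thr0.R1=1 thr2.R0=0
thr0.R0=2 thr0.R1=1 thr2.R0=2
thr0.R0=2 thr0.R1=2 thr2.R0=0
thr0.R0=2 thr0.R1=2 thr2.R0=2

outcome vector order: (thr0.R0,thr0.R1,thr2.R0)
|TSO outcomes| = 10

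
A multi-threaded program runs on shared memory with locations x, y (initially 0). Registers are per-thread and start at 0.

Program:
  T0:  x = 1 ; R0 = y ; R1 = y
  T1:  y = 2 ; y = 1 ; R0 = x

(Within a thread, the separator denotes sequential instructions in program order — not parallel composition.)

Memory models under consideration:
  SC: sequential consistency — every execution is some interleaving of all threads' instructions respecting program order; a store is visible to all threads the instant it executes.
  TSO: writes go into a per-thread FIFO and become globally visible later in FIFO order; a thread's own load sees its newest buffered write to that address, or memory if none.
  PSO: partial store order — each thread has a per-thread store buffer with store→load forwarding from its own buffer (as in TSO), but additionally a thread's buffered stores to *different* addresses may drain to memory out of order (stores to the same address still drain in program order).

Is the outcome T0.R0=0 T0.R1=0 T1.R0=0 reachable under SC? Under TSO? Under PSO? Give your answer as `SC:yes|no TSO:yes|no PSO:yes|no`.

outcome vector order: (T0.R0,T0.R1,T1.R0)
under SC → (0,0,1) (0,1,1) (0,2,1) (1,1,0) (1,1,1) (2,1,1) (2,2,1)
under TSO → (0,0,0) (0,0,1) (0,1,0) (0,1,1) (0,2,0) (0,2,1) (1,1,0) (1,1,1) (2,1,0) (2,1,1) (2,2,0) (2,2,1)
under PSO → (0,0,0) (0,0,1) (0,1,0) (0,1,1) (0,2,0) (0,2,1) (1,1,0) (1,1,1) (2,1,0) (2,1,1) (2,2,0) (2,2,1)
target (0,0,0) ∈ {TSO,PSO}

SC:no TSO:yes PSO:yes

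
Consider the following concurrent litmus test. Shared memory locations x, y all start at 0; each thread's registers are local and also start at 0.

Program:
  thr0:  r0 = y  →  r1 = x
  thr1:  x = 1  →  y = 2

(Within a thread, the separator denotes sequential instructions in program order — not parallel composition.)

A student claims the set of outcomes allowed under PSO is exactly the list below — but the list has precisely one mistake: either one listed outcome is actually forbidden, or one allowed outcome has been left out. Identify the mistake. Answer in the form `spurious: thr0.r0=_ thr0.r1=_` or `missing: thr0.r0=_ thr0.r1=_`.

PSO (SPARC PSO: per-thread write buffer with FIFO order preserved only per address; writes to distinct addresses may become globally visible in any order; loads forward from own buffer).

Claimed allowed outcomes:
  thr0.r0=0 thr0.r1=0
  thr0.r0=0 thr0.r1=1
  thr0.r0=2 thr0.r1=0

outcome vector order: (thr0.r0,thr0.r1)
[PSO] allowed = {(0,0) (0,1) (2,0) (2,1)}
PSO∖claimed = {(2,1)}

missing: thr0.r0=2 thr0.r1=1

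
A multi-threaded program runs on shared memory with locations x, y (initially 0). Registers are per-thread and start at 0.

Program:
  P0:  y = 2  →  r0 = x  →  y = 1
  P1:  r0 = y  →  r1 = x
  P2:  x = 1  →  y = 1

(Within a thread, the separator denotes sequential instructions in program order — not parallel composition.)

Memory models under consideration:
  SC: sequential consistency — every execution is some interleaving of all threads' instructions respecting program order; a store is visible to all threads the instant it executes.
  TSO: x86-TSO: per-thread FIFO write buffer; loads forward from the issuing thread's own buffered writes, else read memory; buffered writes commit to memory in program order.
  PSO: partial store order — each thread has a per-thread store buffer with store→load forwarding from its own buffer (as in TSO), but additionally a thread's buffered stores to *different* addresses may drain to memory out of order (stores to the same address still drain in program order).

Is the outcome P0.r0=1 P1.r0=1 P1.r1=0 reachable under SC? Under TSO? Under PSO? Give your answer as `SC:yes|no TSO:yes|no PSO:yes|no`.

SC:no TSO:no PSO:yes

outcome vector order: (P0.r0,P1.r0,P1.r1)
under SC → 0/0/0, 0/0/1, 0/1/0, 0/1/1, 0/2/0, 0/2/1, 1/0/0, 1/0/1, 1/1/1, 1/2/0, 1/2/1
under TSO → 0/0/0, 0/0/1, 0/1/0, 0/1/1, 0/2/0, 0/2/1, 1/0/0, 1/0/1, 1/1/1, 1/2/0, 1/2/1
under PSO → 0/0/0, 0/0/1, 0/1/0, 0/1/1, 0/2/0, 0/2/1, 1/0/0, 1/0/1, 1/1/0, 1/1/1, 1/2/0, 1/2/1
target 1/1/0 ∈ {PSO}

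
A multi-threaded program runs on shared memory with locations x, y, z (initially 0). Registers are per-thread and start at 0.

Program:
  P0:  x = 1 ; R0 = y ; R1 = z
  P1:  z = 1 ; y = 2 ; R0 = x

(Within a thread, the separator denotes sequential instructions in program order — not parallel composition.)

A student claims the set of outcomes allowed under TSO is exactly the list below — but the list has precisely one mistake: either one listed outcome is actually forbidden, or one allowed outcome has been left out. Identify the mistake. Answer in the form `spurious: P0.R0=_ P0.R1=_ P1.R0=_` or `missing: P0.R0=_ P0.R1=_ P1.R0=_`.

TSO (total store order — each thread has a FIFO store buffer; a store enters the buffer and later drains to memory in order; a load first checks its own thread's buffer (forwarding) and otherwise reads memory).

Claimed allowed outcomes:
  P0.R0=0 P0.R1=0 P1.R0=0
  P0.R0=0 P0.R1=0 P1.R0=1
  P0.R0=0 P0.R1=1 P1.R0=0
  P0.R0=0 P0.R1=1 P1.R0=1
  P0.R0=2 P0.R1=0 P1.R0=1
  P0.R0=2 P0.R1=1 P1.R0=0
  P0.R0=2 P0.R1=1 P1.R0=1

spurious: P0.R0=2 P0.R1=0 P1.R0=1

outcome vector order: (P0.R0,P0.R1,P1.R0)
[TSO] allowed = {0/0/0; 0/0/1; 0/1/0; 0/1/1; 2/1/0; 2/1/1}
claimed∖TSO = {2/0/1}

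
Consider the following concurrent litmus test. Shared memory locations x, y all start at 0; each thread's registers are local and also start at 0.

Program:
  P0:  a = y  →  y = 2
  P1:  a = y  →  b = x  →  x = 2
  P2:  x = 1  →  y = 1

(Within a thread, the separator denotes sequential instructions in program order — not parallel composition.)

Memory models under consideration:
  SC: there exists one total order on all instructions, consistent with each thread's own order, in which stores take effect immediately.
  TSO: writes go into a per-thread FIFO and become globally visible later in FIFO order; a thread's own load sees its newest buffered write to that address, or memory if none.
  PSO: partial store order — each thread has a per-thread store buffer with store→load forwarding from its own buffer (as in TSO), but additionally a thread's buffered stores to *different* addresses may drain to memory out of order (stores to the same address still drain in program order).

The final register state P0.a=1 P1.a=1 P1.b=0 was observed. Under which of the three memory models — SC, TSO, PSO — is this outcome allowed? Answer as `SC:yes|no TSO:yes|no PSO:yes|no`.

outcome vector order: (P0.a,P1.a,P1.b)
under SC → 000, 001, 011, 020, 021, 100, 101, 111, 121
under TSO → 000, 001, 011, 020, 021, 100, 101, 111, 121
under PSO → 000, 001, 010, 011, 020, 021, 100, 101, 110, 111, 120, 121
target 110 ∈ {PSO}

SC:no TSO:no PSO:yes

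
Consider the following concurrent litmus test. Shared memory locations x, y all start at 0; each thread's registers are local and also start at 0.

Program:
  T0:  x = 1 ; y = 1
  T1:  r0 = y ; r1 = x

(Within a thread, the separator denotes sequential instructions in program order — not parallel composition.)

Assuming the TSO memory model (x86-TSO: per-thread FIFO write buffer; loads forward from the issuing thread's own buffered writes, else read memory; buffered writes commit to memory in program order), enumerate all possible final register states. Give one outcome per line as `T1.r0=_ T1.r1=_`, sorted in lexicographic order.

T1.r0=0 T1.r1=0
T1.r0=0 T1.r1=1
T1.r0=1 T1.r1=1

outcome vector order: (T1.r0,T1.r1)
|TSO outcomes| = 3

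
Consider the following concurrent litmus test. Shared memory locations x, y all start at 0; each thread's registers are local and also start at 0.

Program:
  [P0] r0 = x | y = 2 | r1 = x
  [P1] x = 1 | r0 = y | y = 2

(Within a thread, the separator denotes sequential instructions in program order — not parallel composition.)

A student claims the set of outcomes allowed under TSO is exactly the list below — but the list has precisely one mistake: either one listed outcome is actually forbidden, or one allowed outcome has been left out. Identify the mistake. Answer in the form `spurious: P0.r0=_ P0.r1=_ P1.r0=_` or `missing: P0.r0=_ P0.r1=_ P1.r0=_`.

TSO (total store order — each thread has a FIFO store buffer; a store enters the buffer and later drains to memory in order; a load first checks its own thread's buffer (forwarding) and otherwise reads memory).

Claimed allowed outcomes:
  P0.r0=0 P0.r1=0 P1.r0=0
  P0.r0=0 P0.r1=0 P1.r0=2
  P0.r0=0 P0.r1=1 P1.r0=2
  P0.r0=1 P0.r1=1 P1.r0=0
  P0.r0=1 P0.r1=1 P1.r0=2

outcome vector order: (P0.r0,P0.r1,P1.r0)
[TSO] allowed = {(0,0,0) (0,0,2) (0,1,0) (0,1,2) (1,1,0) (1,1,2)}
TSO∖claimed = {(0,1,0)}

missing: P0.r0=0 P0.r1=1 P1.r0=0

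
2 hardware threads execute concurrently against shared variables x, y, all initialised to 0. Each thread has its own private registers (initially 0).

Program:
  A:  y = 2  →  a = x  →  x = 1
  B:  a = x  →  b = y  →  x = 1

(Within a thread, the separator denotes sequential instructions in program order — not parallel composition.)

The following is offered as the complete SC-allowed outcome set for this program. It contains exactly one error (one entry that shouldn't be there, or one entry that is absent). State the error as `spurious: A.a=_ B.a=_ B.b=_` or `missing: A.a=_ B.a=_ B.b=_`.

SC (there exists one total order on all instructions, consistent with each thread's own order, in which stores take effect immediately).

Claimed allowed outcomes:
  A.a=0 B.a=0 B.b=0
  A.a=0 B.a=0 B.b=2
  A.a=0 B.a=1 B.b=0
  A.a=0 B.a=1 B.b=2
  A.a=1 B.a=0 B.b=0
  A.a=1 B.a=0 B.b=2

outcome vector order: (A.a,B.a,B.b)
SC: 5 outcomes — {0/0/0, 0/0/2, 0/1/2, 1/0/0, 1/0/2}
claimed∖SC = {0/1/0}

spurious: A.a=0 B.a=1 B.b=0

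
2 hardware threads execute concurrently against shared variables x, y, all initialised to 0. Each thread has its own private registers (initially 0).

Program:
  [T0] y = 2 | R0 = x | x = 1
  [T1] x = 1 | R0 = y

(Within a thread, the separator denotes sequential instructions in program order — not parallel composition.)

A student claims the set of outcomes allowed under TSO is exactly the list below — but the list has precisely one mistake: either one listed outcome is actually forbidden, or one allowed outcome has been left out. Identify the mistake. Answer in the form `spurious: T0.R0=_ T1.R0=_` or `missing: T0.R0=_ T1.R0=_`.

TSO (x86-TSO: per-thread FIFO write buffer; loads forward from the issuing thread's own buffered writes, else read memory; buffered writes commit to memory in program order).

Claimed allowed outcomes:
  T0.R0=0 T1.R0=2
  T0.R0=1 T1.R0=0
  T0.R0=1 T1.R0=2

missing: T0.R0=0 T1.R0=0

outcome vector order: (T0.R0,T1.R0)
[TSO] allowed = {00, 02, 10, 12}
TSO∖claimed = {00}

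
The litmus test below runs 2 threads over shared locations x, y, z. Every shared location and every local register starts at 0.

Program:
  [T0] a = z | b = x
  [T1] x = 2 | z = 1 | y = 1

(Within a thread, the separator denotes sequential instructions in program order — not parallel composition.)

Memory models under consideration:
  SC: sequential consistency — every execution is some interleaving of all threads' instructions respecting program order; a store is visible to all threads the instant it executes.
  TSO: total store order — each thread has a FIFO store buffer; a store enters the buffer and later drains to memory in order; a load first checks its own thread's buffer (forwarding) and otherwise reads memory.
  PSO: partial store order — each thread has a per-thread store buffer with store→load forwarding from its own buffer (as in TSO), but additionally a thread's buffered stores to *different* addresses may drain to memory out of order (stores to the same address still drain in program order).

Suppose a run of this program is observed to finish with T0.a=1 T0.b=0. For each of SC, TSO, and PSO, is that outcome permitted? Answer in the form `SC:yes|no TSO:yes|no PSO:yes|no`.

outcome vector order: (T0.a,T0.b)
SC (3): 0/0 0/2 1/2
TSO (3): 0/0 0/2 1/2
PSO (4): 0/0 0/2 1/0 1/2
target 1/0 ∈ {PSO}

SC:no TSO:no PSO:yes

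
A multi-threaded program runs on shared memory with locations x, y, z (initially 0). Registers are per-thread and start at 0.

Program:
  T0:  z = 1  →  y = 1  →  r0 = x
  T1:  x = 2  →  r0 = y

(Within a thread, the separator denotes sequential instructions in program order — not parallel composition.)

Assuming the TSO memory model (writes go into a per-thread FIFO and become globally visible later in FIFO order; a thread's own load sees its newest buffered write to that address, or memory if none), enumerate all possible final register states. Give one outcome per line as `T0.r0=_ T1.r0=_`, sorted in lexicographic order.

outcome vector order: (T0.r0,T1.r0)
|TSO outcomes| = 4

T0.r0=0 T1.r0=0
T0.r0=0 T1.r0=1
T0.r0=2 T1.r0=0
T0.r0=2 T1.r0=1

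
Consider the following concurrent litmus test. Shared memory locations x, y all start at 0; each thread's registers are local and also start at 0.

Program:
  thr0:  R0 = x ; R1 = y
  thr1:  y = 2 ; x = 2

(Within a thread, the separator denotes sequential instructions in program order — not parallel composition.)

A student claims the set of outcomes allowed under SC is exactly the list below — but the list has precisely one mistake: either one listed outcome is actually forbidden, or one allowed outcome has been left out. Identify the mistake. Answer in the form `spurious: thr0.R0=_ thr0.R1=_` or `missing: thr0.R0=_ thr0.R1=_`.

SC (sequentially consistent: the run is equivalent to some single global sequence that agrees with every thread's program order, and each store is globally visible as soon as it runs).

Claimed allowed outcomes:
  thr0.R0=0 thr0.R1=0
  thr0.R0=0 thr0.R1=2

missing: thr0.R0=2 thr0.R1=2

outcome vector order: (thr0.R0,thr0.R1)
[SC] allowed = {0/0; 0/2; 2/2}
SC∖claimed = {2/2}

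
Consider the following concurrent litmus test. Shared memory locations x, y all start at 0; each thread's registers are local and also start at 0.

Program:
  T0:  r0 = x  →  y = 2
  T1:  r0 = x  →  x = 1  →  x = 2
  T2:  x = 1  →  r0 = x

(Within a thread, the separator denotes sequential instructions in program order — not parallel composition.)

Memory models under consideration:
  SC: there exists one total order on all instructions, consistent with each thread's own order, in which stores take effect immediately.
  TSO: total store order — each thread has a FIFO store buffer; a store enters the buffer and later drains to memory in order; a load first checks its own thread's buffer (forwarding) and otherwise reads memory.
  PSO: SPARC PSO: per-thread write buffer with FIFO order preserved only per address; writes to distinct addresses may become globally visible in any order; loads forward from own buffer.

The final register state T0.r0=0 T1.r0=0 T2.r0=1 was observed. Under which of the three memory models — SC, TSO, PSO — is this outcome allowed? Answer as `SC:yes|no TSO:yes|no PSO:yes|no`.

outcome vector order: (T0.r0,T1.r0,T2.r0)
SC: 12 outcomes — {0/0/1; 0/0/2; 0/1/1; 0/1/2; 1/0/1; 1/0/2; 1/1/1; 1/1/2; 2/0/1; 2/0/2; 2/1/1; 2/1/2}
TSO: 12 outcomes — {0/0/1; 0/0/2; 0/1/1; 0/1/2; 1/0/1; 1/0/2; 1/1/1; 1/1/2; 2/0/1; 2/0/2; 2/1/1; 2/1/2}
PSO: 12 outcomes — {0/0/1; 0/0/2; 0/1/1; 0/1/2; 1/0/1; 1/0/2; 1/1/1; 1/1/2; 2/0/1; 2/0/2; 2/1/1; 2/1/2}
target 0/0/1 ∈ {SC,TSO,PSO}

SC:yes TSO:yes PSO:yes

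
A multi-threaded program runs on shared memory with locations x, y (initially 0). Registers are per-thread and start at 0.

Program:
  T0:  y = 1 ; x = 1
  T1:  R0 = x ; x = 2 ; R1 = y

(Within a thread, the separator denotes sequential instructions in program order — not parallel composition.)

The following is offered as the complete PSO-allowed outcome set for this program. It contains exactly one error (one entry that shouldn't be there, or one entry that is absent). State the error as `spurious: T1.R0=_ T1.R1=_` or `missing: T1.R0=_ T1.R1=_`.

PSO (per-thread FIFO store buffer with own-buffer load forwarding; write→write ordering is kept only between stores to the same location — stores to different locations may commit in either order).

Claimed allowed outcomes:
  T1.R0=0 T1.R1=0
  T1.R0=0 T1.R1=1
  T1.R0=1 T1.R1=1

outcome vector order: (T1.R0,T1.R1)
under PSO → <0 0>, <0 1>, <1 0>, <1 1>
PSO∖claimed = {<1 0>}

missing: T1.R0=1 T1.R1=0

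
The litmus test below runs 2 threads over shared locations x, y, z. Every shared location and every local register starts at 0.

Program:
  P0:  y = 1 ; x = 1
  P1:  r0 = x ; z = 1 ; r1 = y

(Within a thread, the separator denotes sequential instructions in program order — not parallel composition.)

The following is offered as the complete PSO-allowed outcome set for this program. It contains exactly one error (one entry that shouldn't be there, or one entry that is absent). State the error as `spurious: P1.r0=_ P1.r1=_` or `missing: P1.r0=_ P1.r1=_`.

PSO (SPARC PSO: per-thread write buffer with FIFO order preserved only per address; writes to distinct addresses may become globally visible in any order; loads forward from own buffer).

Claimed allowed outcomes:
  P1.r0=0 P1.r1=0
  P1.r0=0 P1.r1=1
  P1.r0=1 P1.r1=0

outcome vector order: (P1.r0,P1.r1)
under PSO → <0 0>; <0 1>; <1 0>; <1 1>
PSO∖claimed = {<1 1>}

missing: P1.r0=1 P1.r1=1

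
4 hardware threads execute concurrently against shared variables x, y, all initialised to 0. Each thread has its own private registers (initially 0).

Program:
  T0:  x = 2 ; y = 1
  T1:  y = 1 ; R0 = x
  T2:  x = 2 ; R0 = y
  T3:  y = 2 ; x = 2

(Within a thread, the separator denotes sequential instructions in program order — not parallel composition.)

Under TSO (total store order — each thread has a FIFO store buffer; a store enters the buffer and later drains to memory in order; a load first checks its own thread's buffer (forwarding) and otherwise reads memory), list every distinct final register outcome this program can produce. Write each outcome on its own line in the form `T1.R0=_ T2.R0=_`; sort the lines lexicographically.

outcome vector order: (T1.R0,T2.R0)
|TSO outcomes| = 6

T1.R0=0 T2.R0=0
T1.R0=0 T2.R0=1
T1.R0=0 T2.R0=2
T1.R0=2 T2.R0=0
T1.R0=2 T2.R0=1
T1.R0=2 T2.R0=2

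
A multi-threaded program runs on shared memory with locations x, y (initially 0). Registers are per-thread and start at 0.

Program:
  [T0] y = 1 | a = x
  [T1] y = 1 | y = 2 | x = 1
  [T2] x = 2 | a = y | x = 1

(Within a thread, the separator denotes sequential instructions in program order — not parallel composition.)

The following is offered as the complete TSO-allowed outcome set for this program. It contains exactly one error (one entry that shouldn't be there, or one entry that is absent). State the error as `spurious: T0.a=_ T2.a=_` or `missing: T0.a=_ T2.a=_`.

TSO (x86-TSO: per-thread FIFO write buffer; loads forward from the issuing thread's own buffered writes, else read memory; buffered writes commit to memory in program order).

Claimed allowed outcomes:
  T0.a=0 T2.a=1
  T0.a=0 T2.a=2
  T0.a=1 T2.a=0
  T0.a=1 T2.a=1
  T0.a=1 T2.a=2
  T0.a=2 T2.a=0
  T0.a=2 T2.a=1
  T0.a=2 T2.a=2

outcome vector order: (T0.a,T2.a)
under TSO → <0 0> <0 1> <0 2> <1 0> <1 1> <1 2> <2 0> <2 1> <2 2>
TSO∖claimed = {<0 0>}

missing: T0.a=0 T2.a=0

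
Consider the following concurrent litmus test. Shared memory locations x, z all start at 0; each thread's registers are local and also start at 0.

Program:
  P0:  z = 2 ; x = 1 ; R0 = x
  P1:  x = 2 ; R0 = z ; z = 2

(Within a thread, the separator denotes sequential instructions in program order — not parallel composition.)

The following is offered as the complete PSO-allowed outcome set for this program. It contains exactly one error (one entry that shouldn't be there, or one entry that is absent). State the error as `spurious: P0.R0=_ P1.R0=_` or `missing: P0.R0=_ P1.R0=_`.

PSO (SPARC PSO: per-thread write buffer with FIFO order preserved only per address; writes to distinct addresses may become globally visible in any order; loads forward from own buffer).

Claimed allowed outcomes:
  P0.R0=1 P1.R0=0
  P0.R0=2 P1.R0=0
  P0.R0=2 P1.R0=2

outcome vector order: (P0.R0,P1.R0)
PSO: 4 outcomes — {<1 0>; <1 2>; <2 0>; <2 2>}
PSO∖claimed = {<1 2>}

missing: P0.R0=1 P1.R0=2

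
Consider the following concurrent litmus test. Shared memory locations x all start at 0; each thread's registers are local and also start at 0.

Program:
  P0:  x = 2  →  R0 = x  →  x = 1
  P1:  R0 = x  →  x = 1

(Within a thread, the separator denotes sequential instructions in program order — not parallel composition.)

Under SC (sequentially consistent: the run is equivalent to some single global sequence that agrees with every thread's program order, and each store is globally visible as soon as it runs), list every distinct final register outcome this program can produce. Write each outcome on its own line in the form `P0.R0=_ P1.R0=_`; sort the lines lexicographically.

P0.R0=1 P1.R0=0
P0.R0=1 P1.R0=2
P0.R0=2 P1.R0=0
P0.R0=2 P1.R0=1
P0.R0=2 P1.R0=2

outcome vector order: (P0.R0,P1.R0)
|SC outcomes| = 5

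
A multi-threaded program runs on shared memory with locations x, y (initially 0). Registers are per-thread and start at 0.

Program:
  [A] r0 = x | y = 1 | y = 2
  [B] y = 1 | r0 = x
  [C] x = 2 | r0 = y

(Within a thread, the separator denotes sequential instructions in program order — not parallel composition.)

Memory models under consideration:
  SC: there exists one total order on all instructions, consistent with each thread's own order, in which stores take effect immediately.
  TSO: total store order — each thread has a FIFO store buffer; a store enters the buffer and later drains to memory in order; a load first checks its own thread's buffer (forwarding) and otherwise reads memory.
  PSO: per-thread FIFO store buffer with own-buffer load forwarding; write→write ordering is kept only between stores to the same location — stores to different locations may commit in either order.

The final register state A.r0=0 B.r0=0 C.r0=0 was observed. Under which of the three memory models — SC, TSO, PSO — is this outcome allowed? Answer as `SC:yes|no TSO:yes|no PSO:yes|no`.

SC:no TSO:yes PSO:yes

outcome vector order: (A.r0,B.r0,C.r0)
SC (10): <0 0 1>, <0 0 2>, <0 2 0>, <0 2 1>, <0 2 2>, <2 0 1>, <2 0 2>, <2 2 0>, <2 2 1>, <2 2 2>
TSO (12): <0 0 0>, <0 0 1>, <0 0 2>, <0 2 0>, <0 2 1>, <0 2 2>, <2 0 0>, <2 0 1>, <2 0 2>, <2 2 0>, <2 2 1>, <2 2 2>
PSO (12): <0 0 0>, <0 0 1>, <0 0 2>, <0 2 0>, <0 2 1>, <0 2 2>, <2 0 0>, <2 0 1>, <2 0 2>, <2 2 0>, <2 2 1>, <2 2 2>
target <0 0 0> ∈ {TSO,PSO}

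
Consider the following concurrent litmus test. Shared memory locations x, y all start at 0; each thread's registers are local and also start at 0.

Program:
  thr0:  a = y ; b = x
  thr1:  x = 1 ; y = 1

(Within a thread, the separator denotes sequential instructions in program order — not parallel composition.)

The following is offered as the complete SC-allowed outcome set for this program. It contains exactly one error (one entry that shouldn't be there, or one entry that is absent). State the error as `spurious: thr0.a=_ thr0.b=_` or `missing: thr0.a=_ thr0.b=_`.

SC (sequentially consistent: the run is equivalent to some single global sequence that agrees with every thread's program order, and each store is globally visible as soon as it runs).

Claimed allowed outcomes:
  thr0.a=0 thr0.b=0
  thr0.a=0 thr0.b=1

outcome vector order: (thr0.a,thr0.b)
under SC → (0,0), (0,1), (1,1)
SC∖claimed = {(1,1)}

missing: thr0.a=1 thr0.b=1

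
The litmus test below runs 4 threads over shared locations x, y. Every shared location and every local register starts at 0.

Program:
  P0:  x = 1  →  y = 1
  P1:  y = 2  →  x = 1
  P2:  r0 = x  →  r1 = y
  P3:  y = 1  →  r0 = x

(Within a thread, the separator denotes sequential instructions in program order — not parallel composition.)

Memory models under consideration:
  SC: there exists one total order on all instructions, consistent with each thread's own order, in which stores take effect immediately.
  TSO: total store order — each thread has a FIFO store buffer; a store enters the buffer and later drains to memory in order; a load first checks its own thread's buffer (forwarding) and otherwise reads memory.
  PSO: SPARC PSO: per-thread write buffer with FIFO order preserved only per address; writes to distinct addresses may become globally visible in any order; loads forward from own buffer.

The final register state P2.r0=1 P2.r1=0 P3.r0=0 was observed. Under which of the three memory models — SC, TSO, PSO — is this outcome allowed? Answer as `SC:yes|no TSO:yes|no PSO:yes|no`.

outcome vector order: (P2.r0,P2.r1,P3.r0)
SC: 11 outcomes — {(0,0,0), (0,0,1), (0,1,0), (0,1,1), (0,2,0), (0,2,1), (1,0,1), (1,1,0), (1,1,1), (1,2,0), (1,2,1)}
TSO: 12 outcomes — {(0,0,0), (0,0,1), (0,1,0), (0,1,1), (0,2,0), (0,2,1), (1,0,0), (1,0,1), (1,1,0), (1,1,1), (1,2,0), (1,2,1)}
PSO: 12 outcomes — {(0,0,0), (0,0,1), (0,1,0), (0,1,1), (0,2,0), (0,2,1), (1,0,0), (1,0,1), (1,1,0), (1,1,1), (1,2,0), (1,2,1)}
target (1,0,0) ∈ {TSO,PSO}

SC:no TSO:yes PSO:yes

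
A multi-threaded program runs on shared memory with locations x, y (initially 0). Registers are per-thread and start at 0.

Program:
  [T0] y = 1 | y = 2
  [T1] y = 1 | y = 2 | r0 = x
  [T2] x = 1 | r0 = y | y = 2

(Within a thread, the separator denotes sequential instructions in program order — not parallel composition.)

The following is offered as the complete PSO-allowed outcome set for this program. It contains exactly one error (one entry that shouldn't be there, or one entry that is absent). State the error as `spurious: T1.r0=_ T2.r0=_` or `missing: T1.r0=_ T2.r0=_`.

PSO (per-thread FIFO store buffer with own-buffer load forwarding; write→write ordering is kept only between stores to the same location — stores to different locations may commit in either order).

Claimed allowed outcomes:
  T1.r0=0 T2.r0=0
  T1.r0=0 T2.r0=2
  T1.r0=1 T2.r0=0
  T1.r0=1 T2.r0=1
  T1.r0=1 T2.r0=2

outcome vector order: (T1.r0,T2.r0)
PSO: 6 outcomes — {0/0 0/1 0/2 1/0 1/1 1/2}
PSO∖claimed = {0/1}

missing: T1.r0=0 T2.r0=1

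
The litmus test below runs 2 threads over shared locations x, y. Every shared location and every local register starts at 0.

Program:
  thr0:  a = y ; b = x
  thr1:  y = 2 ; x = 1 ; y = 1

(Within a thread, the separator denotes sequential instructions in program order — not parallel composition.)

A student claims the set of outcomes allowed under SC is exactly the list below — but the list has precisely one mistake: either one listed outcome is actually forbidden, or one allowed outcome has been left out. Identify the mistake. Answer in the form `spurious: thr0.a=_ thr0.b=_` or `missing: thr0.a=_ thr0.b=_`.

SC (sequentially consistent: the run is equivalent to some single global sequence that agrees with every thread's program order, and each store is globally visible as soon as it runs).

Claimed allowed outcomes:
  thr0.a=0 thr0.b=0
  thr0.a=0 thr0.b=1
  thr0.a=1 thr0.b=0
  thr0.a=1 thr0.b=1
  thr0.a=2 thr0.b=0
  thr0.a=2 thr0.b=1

spurious: thr0.a=1 thr0.b=0

outcome vector order: (thr0.a,thr0.b)
under SC → 00; 01; 11; 20; 21
claimed∖SC = {10}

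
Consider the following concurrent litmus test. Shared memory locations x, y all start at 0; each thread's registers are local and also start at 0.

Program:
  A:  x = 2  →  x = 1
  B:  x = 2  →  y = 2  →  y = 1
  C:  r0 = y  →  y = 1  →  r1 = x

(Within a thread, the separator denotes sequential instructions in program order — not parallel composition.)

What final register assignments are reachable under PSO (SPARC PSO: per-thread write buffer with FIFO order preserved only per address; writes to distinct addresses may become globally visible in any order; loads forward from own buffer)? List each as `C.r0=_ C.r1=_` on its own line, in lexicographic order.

C.r0=0 C.r1=0
C.r0=0 C.r1=1
C.r0=0 C.r1=2
C.r0=1 C.r1=0
C.r0=1 C.r1=1
C.r0=1 C.r1=2
C.r0=2 C.r1=0
C.r0=2 C.r1=1
C.r0=2 C.r1=2

outcome vector order: (C.r0,C.r1)
|PSO outcomes| = 9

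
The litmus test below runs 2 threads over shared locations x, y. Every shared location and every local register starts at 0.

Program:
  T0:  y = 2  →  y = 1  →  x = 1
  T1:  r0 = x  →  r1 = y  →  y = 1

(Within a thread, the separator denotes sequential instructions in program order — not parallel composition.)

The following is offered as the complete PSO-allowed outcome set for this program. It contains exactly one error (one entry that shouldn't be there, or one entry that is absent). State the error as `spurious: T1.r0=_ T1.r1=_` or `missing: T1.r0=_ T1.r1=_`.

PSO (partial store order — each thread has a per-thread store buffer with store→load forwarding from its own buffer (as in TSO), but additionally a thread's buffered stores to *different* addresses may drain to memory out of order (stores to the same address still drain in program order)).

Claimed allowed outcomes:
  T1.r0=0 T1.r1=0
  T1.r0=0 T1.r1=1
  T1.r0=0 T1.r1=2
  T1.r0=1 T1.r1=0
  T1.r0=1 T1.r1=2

outcome vector order: (T1.r0,T1.r1)
[PSO] allowed = {00 01 02 10 11 12}
PSO∖claimed = {11}

missing: T1.r0=1 T1.r1=1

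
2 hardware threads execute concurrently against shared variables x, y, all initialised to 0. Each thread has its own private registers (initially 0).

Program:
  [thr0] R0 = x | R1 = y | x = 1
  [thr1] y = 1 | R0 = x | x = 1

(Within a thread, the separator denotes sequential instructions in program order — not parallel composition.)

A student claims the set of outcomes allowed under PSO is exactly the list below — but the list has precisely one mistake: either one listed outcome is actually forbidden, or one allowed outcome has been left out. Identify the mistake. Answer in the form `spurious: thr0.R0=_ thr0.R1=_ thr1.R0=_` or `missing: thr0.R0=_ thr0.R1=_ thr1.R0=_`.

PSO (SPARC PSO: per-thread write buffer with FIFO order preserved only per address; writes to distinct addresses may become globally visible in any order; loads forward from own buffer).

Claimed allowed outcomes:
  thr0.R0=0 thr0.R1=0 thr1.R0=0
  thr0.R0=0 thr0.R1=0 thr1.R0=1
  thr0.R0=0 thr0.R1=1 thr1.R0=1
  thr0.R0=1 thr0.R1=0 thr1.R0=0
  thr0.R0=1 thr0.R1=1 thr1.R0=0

missing: thr0.R0=0 thr0.R1=1 thr1.R0=0

outcome vector order: (thr0.R0,thr0.R1,thr1.R0)
under PSO → 000, 001, 010, 011, 100, 110
PSO∖claimed = {010}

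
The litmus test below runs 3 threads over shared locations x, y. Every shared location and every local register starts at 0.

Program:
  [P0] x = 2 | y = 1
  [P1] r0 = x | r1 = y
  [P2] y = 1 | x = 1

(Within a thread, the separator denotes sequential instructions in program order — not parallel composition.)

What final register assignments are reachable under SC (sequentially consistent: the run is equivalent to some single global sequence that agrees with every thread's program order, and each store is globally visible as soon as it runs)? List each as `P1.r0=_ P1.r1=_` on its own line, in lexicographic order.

P1.r0=0 P1.r1=0
P1.r0=0 P1.r1=1
P1.r0=1 P1.r1=1
P1.r0=2 P1.r1=0
P1.r0=2 P1.r1=1

outcome vector order: (P1.r0,P1.r1)
|SC outcomes| = 5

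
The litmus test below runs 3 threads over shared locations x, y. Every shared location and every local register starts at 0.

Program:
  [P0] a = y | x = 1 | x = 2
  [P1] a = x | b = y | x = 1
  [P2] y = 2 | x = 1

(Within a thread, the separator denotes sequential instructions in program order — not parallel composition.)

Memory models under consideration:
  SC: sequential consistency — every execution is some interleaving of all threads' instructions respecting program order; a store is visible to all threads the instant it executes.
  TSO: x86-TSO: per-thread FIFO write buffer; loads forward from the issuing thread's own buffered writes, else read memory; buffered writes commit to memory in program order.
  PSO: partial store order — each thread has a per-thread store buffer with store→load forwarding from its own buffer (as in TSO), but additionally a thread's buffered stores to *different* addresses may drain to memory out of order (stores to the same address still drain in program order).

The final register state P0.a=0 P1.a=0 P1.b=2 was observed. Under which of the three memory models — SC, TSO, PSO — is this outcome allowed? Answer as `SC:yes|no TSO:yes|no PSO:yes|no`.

SC:yes TSO:yes PSO:yes

outcome vector order: (P0.a,P1.a,P1.b)
under SC → 0/0/0; 0/0/2; 0/1/0; 0/1/2; 0/2/0; 0/2/2; 2/0/0; 2/0/2; 2/1/2; 2/2/2
under TSO → 0/0/0; 0/0/2; 0/1/0; 0/1/2; 0/2/0; 0/2/2; 2/0/0; 2/0/2; 2/1/2; 2/2/2
under PSO → 0/0/0; 0/0/2; 0/1/0; 0/1/2; 0/2/0; 0/2/2; 2/0/0; 2/0/2; 2/1/0; 2/1/2; 2/2/2
target 0/0/2 ∈ {SC,TSO,PSO}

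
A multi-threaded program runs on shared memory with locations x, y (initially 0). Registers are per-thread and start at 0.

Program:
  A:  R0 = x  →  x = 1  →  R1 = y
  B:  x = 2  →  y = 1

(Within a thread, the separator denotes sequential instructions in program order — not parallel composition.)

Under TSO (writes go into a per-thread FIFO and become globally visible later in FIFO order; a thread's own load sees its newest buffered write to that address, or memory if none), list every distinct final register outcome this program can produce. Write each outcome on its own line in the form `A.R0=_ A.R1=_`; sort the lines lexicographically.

outcome vector order: (A.R0,A.R1)
|TSO outcomes| = 4

A.R0=0 A.R1=0
A.R0=0 A.R1=1
A.R0=2 A.R1=0
A.R0=2 A.R1=1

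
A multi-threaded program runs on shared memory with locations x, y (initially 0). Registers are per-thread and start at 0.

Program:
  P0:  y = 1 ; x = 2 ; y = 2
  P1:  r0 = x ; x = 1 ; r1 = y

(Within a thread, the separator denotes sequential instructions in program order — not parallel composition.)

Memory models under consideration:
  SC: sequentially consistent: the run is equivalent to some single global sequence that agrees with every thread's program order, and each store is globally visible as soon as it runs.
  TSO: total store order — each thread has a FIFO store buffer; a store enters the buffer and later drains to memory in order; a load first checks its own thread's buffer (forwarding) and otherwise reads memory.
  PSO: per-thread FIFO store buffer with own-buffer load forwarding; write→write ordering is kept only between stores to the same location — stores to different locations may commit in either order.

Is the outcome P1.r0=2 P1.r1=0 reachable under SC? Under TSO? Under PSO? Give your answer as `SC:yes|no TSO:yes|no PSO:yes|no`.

outcome vector order: (P1.r0,P1.r1)
under SC → 00; 01; 02; 21; 22
under TSO → 00; 01; 02; 21; 22
under PSO → 00; 01; 02; 20; 21; 22
target 20 ∈ {PSO}

SC:no TSO:no PSO:yes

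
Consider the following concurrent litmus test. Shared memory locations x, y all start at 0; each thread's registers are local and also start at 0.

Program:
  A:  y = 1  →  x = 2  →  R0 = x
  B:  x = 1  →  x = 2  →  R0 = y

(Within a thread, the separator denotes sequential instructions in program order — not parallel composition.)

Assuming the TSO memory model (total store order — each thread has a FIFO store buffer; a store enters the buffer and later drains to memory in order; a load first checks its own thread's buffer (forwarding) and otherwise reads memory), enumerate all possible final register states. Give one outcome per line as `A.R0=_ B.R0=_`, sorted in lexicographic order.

outcome vector order: (A.R0,B.R0)
|TSO outcomes| = 4

A.R0=1 B.R0=0
A.R0=1 B.R0=1
A.R0=2 B.R0=0
A.R0=2 B.R0=1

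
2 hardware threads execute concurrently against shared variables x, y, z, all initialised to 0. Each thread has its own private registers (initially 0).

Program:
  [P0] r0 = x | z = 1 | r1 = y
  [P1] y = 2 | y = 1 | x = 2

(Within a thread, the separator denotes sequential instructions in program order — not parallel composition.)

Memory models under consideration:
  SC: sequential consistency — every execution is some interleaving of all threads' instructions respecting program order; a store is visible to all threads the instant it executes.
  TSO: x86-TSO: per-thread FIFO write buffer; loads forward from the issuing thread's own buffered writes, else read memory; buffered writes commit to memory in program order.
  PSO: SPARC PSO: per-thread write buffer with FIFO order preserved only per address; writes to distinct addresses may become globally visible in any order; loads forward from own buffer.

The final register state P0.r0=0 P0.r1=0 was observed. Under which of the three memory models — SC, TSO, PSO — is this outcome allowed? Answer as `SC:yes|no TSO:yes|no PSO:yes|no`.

outcome vector order: (P0.r0,P0.r1)
SC: 4 outcomes — {0/0, 0/1, 0/2, 2/1}
TSO: 4 outcomes — {0/0, 0/1, 0/2, 2/1}
PSO: 6 outcomes — {0/0, 0/1, 0/2, 2/0, 2/1, 2/2}
target 0/0 ∈ {SC,TSO,PSO}

SC:yes TSO:yes PSO:yes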